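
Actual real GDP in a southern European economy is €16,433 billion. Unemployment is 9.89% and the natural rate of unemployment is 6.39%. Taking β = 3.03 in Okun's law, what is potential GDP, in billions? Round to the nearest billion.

Unemployment gap = 9.89 - 6.39 = 3.5 points, so output gap = -3.03 × 3.5 = -10.605%.
Since Y = Y* × (1 + gap/100), Y* = 16433/0.89395 ≈ 18382 billion.

€18,382 billion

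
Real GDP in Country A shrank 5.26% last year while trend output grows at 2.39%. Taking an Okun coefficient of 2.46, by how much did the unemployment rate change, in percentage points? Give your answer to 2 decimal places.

Growth-rate Okun's law: g_Y = g_Y* - β × Δu, so Δu = (g_Y* - g_Y)/β.
Δu = (2.39 + 5.26)/2.46 = 7.65/2.46 = 3.11 percentage points.

3.11 percentage points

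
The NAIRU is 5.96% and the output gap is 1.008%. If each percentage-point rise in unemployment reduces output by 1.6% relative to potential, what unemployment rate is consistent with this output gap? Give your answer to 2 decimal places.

From Okun's law, u - u* = -(output gap)/β = -(1.008)/1.6 = -0.63 points.
So u = 5.96 - 0.63 = 5.33%.

5.33%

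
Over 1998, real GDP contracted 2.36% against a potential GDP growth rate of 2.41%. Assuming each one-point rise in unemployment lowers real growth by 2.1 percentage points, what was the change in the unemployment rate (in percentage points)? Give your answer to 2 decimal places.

2.27 percentage points

Growth-rate Okun's law: g_Y = g_Y* - β × Δu, so Δu = (g_Y* - g_Y)/β.
Δu = (2.41 + 2.36)/2.1 = 4.77/2.1 = 2.27 percentage points.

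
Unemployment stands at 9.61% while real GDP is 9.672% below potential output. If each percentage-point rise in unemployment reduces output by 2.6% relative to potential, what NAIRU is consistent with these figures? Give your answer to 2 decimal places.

5.89%

From Okun's law, u - u* = -(output gap)/β = -(-9.672)/2.6 = 3.72 points.
So u* = 9.61 - 3.72 = 5.89%.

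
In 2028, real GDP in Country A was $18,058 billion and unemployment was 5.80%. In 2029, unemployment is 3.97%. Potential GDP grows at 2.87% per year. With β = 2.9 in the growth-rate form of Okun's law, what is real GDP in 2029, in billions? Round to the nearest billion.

Δu = 3.97 - 5.8 = -1.83 points.
Okun's law (growth form): g_Y = g_Y* - β × Δu = 2.87 - 2.9 × (-1.83) = 2.87 + 5.307 = 8.177%.
Real GDP in the next year = 18058 × (1 + 8.177/100) = 18058 × 1.08177 ≈ 19535 billion.

$19,535 billion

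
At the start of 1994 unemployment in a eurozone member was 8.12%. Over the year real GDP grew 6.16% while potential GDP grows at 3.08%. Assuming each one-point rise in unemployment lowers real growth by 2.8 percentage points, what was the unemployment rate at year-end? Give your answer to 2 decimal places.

7.02%

Growth-rate Okun's law: g_Y = g_Y* - β × Δu, so Δu = (g_Y* - g_Y)/β.
Δu = (3.08 - 6.16)/2.8 = -3.08/2.8 = -1.10 percentage points.
Year-end unemployment = 8.12 - 1.1 = 7.02%.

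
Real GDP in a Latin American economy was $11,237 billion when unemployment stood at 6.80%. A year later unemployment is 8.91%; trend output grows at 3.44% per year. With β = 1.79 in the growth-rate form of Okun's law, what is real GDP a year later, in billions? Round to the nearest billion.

$11,199 billion

Δu = 8.91 - 6.8 = 2.11 points.
Okun's law (growth form): g_Y = g_Y* - β × Δu = 3.44 - 1.79 × (2.11) = 3.44 - 3.7769 = -0.3369%.
Real GDP in the next year = 11237 × (1 - 0.3369/100) = 11237 × 0.996631 ≈ 11199 billion.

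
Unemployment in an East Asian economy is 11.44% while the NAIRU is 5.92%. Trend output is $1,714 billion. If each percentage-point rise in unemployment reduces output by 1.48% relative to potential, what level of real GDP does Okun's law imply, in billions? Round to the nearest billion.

Unemployment gap = 11.44 - 5.92 = 5.52 points, so the output gap is -1.48 × 5.52 = -8.1696%.
Actual GDP = 1714 × (1 - 8.1696/100) = 1714 × 0.918304 ≈ 1574 billion.

$1,574 billion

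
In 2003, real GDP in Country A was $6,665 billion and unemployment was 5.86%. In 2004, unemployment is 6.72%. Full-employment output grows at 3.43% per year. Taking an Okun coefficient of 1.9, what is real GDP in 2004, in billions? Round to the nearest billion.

$6,785 billion

Δu = 6.72 - 5.86 = 0.86 points.
Okun's law (growth form): g_Y = g_Y* - β × Δu = 3.43 - 1.9 × (0.86) = 3.43 - 1.634 = 1.796%.
Real GDP in the next year = 6665 × (1 + 1.796/100) = 6665 × 1.01796 ≈ 6785 billion.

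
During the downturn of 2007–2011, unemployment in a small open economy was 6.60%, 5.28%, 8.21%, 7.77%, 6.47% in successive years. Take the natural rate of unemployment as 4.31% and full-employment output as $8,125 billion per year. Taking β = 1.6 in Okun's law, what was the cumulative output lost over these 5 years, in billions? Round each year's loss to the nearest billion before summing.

$1,662 billion

Year 2007: gap = -1.6 × (6.6 - 4.31) = -3.664%, loss ≈ 8125 × 3.664/100 ≈ 298.
Year 2008: gap = -1.6 × (5.28 - 4.31) = -1.552%, loss ≈ 8125 × 1.552/100 ≈ 126.
Year 2009: gap = -1.6 × (8.21 - 4.31) = -6.24%, loss ≈ 8125 × 6.24/100 ≈ 507.
Year 2010: gap = -1.6 × (7.77 - 4.31) = -5.536%, loss ≈ 8125 × 5.536/100 ≈ 450.
Year 2011: gap = -1.6 × (6.47 - 4.31) = -3.456%, loss ≈ 8125 × 3.456/100 ≈ 281.
Total lost output = 298 + 126 + 507 + 450 + 281 = 1662 billion.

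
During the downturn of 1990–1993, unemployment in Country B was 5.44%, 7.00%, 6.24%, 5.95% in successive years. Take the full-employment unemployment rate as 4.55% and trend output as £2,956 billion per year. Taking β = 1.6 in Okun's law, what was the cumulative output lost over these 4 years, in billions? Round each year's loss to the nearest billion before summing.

£304 billion

Year 1990: gap = -1.6 × (5.44 - 4.55) = -1.424%, loss ≈ 2956 × 1.424/100 ≈ 42.
Year 1991: gap = -1.6 × (7 - 4.55) = -3.92%, loss ≈ 2956 × 3.92/100 ≈ 116.
Year 1992: gap = -1.6 × (6.24 - 4.55) = -2.704%, loss ≈ 2956 × 2.704/100 ≈ 80.
Year 1993: gap = -1.6 × (5.95 - 4.55) = -2.24%, loss ≈ 2956 × 2.24/100 ≈ 66.
Total lost output = 42 + 116 + 80 + 66 = 304 billion.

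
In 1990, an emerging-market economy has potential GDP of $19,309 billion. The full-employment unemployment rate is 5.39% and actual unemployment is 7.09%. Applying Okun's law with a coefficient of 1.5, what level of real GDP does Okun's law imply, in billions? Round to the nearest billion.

Unemployment gap = 7.09 - 5.39 = 1.7 points, so the output gap is -1.5 × 1.7 = -2.55%.
Actual GDP = 19309 × (1 - 2.55/100) = 19309 × 0.9745 ≈ 18817 billion.

$18,817 billion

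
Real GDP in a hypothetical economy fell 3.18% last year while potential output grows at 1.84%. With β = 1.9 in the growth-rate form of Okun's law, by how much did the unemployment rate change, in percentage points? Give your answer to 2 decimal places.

2.64 percentage points

Growth-rate Okun's law: g_Y = g_Y* - β × Δu, so Δu = (g_Y* - g_Y)/β.
Δu = (1.84 + 3.18)/1.9 = 5.02/1.9 = 2.64 percentage points.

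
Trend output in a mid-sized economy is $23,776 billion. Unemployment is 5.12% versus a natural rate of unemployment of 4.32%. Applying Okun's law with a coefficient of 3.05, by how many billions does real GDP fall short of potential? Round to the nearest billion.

$580 billion

Output gap = -3.05 × (5.12 - 4.32) = -3.05 × 0.8 = -2.44%.
Actual GDP ≈ 23776 × 0.9756 ≈ 23196 billion, so the shortfall is 23776 - 23196 = 580 billion.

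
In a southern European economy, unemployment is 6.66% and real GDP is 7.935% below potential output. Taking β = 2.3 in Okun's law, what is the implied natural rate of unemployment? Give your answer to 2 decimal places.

3.21%

From Okun's law, u - u* = -(output gap)/β = -(-7.935)/2.3 = 3.45 points.
So u* = 6.66 - 3.45 = 3.21%.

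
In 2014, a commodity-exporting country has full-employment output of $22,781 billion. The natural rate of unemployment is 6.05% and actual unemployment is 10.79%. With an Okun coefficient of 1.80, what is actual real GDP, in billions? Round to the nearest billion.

Unemployment gap = 10.79 - 6.05 = 4.74 points, so the output gap is -1.8 × 4.74 = -8.532%.
Actual GDP = 22781 × (1 - 8.532/100) = 22781 × 0.91468 ≈ 20837 billion.

$20,837 billion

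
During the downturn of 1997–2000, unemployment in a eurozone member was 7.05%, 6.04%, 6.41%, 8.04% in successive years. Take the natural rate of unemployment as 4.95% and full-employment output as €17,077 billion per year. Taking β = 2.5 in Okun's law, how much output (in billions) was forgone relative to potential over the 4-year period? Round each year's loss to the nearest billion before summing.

€3,304 billion

Year 1997: gap = -2.5 × (7.05 - 4.95) = -5.25%, loss ≈ 17077 × 5.25/100 ≈ 897.
Year 1998: gap = -2.5 × (6.04 - 4.95) = -2.725%, loss ≈ 17077 × 2.725/100 ≈ 465.
Year 1999: gap = -2.5 × (6.41 - 4.95) = -3.65%, loss ≈ 17077 × 3.65/100 ≈ 623.
Year 2000: gap = -2.5 × (8.04 - 4.95) = -7.725%, loss ≈ 17077 × 7.725/100 ≈ 1319.
Total lost output = 897 + 465 + 623 + 1319 = 3304 billion.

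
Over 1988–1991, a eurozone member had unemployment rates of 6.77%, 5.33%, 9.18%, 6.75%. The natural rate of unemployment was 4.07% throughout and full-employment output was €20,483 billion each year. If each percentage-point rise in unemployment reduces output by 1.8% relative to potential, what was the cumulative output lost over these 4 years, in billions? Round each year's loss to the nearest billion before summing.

€4,332 billion

Year 1988: gap = -1.8 × (6.77 - 4.07) = -4.86%, loss ≈ 20483 × 4.86/100 ≈ 995.
Year 1989: gap = -1.8 × (5.33 - 4.07) = -2.268%, loss ≈ 20483 × 2.268/100 ≈ 465.
Year 1990: gap = -1.8 × (9.18 - 4.07) = -9.198%, loss ≈ 20483 × 9.198/100 ≈ 1884.
Year 1991: gap = -1.8 × (6.75 - 4.07) = -4.824%, loss ≈ 20483 × 4.824/100 ≈ 988.
Total lost output = 995 + 465 + 1884 + 988 = 4332 billion.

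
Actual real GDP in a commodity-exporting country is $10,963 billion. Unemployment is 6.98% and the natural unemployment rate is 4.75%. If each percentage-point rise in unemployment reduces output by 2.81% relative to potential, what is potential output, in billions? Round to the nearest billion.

Unemployment gap = 6.98 - 4.75 = 2.23 points, so output gap = -2.81 × 2.23 = -6.2663%.
Since Y = Y* × (1 + gap/100), Y* = 10963/0.937337 ≈ 11696 billion.

$11,696 billion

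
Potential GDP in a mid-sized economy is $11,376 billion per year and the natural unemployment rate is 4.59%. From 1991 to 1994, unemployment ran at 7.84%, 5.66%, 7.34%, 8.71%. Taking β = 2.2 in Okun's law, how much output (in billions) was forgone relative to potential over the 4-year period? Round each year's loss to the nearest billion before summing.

$2,800 billion

Year 1991: gap = -2.2 × (7.84 - 4.59) = -7.15%, loss ≈ 11376 × 7.15/100 ≈ 813.
Year 1992: gap = -2.2 × (5.66 - 4.59) = -2.354%, loss ≈ 11376 × 2.354/100 ≈ 268.
Year 1993: gap = -2.2 × (7.34 - 4.59) = -6.05%, loss ≈ 11376 × 6.05/100 ≈ 688.
Year 1994: gap = -2.2 × (8.71 - 4.59) = -9.064%, loss ≈ 11376 × 9.064/100 ≈ 1031.
Total lost output = 813 + 268 + 688 + 1031 = 2800 billion.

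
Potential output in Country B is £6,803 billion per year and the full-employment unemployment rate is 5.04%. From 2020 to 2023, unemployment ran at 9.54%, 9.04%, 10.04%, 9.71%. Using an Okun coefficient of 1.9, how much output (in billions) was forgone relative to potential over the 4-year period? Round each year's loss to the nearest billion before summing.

Year 2020: gap = -1.9 × (9.54 - 5.04) = -8.55%, loss ≈ 6803 × 8.55/100 ≈ 582.
Year 2021: gap = -1.9 × (9.04 - 5.04) = -7.6%, loss ≈ 6803 × 7.6/100 ≈ 517.
Year 2022: gap = -1.9 × (10.04 - 5.04) = -9.5%, loss ≈ 6803 × 9.5/100 ≈ 646.
Year 2023: gap = -1.9 × (9.71 - 5.04) = -8.873%, loss ≈ 6803 × 8.873/100 ≈ 604.
Total lost output = 582 + 517 + 646 + 604 = 2349 billion.

£2,349 billion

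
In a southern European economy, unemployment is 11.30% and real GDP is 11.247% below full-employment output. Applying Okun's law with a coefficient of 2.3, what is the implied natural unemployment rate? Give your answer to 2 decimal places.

6.41%

From Okun's law, u - u* = -(output gap)/β = -(-11.247)/2.3 = 4.89 points.
So u* = 11.3 - 4.89 = 6.41%.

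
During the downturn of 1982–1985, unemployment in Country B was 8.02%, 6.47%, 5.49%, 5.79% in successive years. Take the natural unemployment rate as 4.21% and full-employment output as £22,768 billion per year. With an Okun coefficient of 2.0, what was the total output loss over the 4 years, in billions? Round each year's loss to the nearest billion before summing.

Year 1982: gap = -2.0 × (8.02 - 4.21) = -7.62%, loss ≈ 22768 × 7.62/100 ≈ 1735.
Year 1983: gap = -2.0 × (6.47 - 4.21) = -4.52%, loss ≈ 22768 × 4.52/100 ≈ 1029.
Year 1984: gap = -2.0 × (5.49 - 4.21) = -2.56%, loss ≈ 22768 × 2.56/100 ≈ 583.
Year 1985: gap = -2.0 × (5.79 - 4.21) = -3.16%, loss ≈ 22768 × 3.16/100 ≈ 719.
Total lost output = 1735 + 1029 + 583 + 719 = 4066 billion.

£4,066 billion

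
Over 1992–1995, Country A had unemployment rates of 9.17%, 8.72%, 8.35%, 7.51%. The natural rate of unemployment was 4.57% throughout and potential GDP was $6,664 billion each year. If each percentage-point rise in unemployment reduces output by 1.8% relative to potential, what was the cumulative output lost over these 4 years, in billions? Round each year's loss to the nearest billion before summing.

Year 1992: gap = -1.8 × (9.17 - 4.57) = -8.28%, loss ≈ 6664 × 8.28/100 ≈ 552.
Year 1993: gap = -1.8 × (8.72 - 4.57) = -7.47%, loss ≈ 6664 × 7.47/100 ≈ 498.
Year 1994: gap = -1.8 × (8.35 - 4.57) = -6.804%, loss ≈ 6664 × 6.804/100 ≈ 453.
Year 1995: gap = -1.8 × (7.51 - 4.57) = -5.292%, loss ≈ 6664 × 5.292/100 ≈ 353.
Total lost output = 552 + 498 + 453 + 353 = 1856 billion.

$1,856 billion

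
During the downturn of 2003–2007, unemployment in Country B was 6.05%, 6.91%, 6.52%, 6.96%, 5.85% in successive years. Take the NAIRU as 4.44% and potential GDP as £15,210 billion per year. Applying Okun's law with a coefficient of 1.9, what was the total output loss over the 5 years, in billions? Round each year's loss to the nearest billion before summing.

Year 2003: gap = -1.9 × (6.05 - 4.44) = -3.059%, loss ≈ 15210 × 3.059/100 ≈ 465.
Year 2004: gap = -1.9 × (6.91 - 4.44) = -4.693%, loss ≈ 15210 × 4.693/100 ≈ 714.
Year 2005: gap = -1.9 × (6.52 - 4.44) = -3.952%, loss ≈ 15210 × 3.952/100 ≈ 601.
Year 2006: gap = -1.9 × (6.96 - 4.44) = -4.788%, loss ≈ 15210 × 4.788/100 ≈ 728.
Year 2007: gap = -1.9 × (5.85 - 4.44) = -2.679%, loss ≈ 15210 × 2.679/100 ≈ 407.
Total lost output = 465 + 714 + 601 + 728 + 407 = 2915 billion.

£2,915 billion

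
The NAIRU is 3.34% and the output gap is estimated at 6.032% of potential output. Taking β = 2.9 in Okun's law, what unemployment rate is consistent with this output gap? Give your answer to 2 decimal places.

From Okun's law, u - u* = -(output gap)/β = -(6.032)/2.9 = -2.08 points.
So u = 3.34 - 2.08 = 1.26%.

1.26%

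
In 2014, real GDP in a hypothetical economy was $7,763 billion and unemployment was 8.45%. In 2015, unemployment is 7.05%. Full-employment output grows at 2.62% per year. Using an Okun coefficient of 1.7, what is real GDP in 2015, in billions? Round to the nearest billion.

$8,151 billion

Δu = 7.05 - 8.45 = -1.4 points.
Okun's law (growth form): g_Y = g_Y* - β × Δu = 2.62 - 1.7 × (-1.40) = 2.62 + 2.38 = 5%.
Real GDP in the next year = 7763 × (1 + 5/100) = 7763 × 1.05 ≈ 8151 billion.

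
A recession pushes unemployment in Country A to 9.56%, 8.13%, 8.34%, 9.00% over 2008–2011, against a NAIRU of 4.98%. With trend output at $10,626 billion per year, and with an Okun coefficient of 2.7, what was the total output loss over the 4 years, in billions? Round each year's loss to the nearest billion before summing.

Year 2008: gap = -2.7 × (9.56 - 4.98) = -12.366%, loss ≈ 10626 × 12.366/100 ≈ 1314.
Year 2009: gap = -2.7 × (8.13 - 4.98) = -8.505%, loss ≈ 10626 × 8.505/100 ≈ 904.
Year 2010: gap = -2.7 × (8.34 - 4.98) = -9.072%, loss ≈ 10626 × 9.072/100 ≈ 964.
Year 2011: gap = -2.7 × (9 - 4.98) = -10.854%, loss ≈ 10626 × 10.854/100 ≈ 1153.
Total lost output = 1314 + 904 + 964 + 1153 = 4335 billion.

$4,335 billion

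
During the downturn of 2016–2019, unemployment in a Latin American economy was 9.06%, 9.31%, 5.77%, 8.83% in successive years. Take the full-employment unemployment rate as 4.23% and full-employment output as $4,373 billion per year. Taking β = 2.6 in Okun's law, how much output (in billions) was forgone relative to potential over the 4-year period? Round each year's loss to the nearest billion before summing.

$1,825 billion

Year 2016: gap = -2.6 × (9.06 - 4.23) = -12.558%, loss ≈ 4373 × 12.558/100 ≈ 549.
Year 2017: gap = -2.6 × (9.31 - 4.23) = -13.208%, loss ≈ 4373 × 13.208/100 ≈ 578.
Year 2018: gap = -2.6 × (5.77 - 4.23) = -4.004%, loss ≈ 4373 × 4.004/100 ≈ 175.
Year 2019: gap = -2.6 × (8.83 - 4.23) = -11.96%, loss ≈ 4373 × 11.96/100 ≈ 523.
Total lost output = 549 + 578 + 175 + 523 = 1825 billion.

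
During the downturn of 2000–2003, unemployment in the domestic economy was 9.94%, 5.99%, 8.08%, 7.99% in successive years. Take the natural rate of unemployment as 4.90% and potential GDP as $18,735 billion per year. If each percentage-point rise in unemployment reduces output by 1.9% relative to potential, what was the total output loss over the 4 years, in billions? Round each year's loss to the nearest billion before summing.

Year 2000: gap = -1.9 × (9.94 - 4.9) = -9.576%, loss ≈ 18735 × 9.576/100 ≈ 1794.
Year 2001: gap = -1.9 × (5.99 - 4.9) = -2.071%, loss ≈ 18735 × 2.071/100 ≈ 388.
Year 2002: gap = -1.9 × (8.08 - 4.9) = -6.042%, loss ≈ 18735 × 6.042/100 ≈ 1132.
Year 2003: gap = -1.9 × (7.99 - 4.9) = -5.871%, loss ≈ 18735 × 5.871/100 ≈ 1100.
Total lost output = 1794 + 388 + 1132 + 1100 = 4414 billion.

$4,414 billion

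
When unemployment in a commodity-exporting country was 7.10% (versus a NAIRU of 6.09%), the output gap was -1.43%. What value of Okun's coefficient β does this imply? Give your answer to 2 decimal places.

β ≈ 1.42

Okun's law: output gap = -β × (u - u*).
-1.43 = -β × (7.1 - 6.09) = -β × 1.01, so β = 1.43/1.01 = 1.42.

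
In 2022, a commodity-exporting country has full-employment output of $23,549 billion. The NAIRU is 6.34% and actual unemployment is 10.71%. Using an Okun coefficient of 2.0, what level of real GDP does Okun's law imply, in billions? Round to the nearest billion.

Unemployment gap = 10.71 - 6.34 = 4.37 points, so the output gap is -2 × 4.37 = -8.74%.
Actual GDP = 23549 × (1 - 8.74/100) = 23549 × 0.9126 ≈ 21491 billion.

$21,491 billion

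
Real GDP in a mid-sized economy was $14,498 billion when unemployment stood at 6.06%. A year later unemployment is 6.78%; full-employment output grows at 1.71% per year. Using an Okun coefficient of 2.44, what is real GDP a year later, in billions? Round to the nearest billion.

$14,491 billion

Δu = 6.78 - 6.06 = 0.72 points.
Okun's law (growth form): g_Y = g_Y* - β × Δu = 1.71 - 2.44 × (0.72) = 1.71 - 1.7568 = -0.0468%.
Real GDP in the next year = 14498 × (1 - 0.0468/100) = 14498 × 0.999532 ≈ 14491 billion.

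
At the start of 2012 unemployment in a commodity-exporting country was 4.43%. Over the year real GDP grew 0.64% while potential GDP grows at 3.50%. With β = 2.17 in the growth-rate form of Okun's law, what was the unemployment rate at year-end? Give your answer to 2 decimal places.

Growth-rate Okun's law: g_Y = g_Y* - β × Δu, so Δu = (g_Y* - g_Y)/β.
Δu = (3.5 - 0.64)/2.17 = 2.86/2.17 = 1.32 percentage points.
Year-end unemployment = 4.43 + 1.32 = 5.75%.

5.75%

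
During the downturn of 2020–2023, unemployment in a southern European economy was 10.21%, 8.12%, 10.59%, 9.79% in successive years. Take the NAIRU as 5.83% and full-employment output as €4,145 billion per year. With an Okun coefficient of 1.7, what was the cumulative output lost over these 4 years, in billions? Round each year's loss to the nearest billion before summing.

€1,084 billion

Year 2020: gap = -1.7 × (10.21 - 5.83) = -7.446%, loss ≈ 4145 × 7.446/100 ≈ 309.
Year 2021: gap = -1.7 × (8.12 - 5.83) = -3.893%, loss ≈ 4145 × 3.893/100 ≈ 161.
Year 2022: gap = -1.7 × (10.59 - 5.83) = -8.092%, loss ≈ 4145 × 8.092/100 ≈ 335.
Year 2023: gap = -1.7 × (9.79 - 5.83) = -6.732%, loss ≈ 4145 × 6.732/100 ≈ 279.
Total lost output = 309 + 161 + 335 + 279 = 1084 billion.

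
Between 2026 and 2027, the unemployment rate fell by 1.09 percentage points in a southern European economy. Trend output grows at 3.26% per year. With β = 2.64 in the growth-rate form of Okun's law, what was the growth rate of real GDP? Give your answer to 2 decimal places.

6.14%

Growth-rate Okun's law: g_Y = g_Y* - β × Δu.
g_Y = 3.26 - 2.64 × (-1.09) = 3.26 + 2.8776 = 6.1376%, i.e. 6.14% to 2 d.p.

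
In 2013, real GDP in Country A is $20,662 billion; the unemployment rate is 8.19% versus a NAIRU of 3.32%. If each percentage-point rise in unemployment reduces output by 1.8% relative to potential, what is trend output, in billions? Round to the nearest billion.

Unemployment gap = 8.19 - 3.32 = 4.87 points, so output gap = -1.8 × 4.87 = -8.766%.
Since Y = Y* × (1 + gap/100), Y* = 20662/0.91234 ≈ 22647 billion.

$22,647 billion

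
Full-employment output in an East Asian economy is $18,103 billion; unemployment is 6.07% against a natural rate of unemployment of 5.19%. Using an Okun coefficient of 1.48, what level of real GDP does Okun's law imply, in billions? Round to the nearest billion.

$17,867 billion

Unemployment gap = 6.07 - 5.19 = 0.88 points, so the output gap is -1.48 × 0.88 = -1.3024%.
Actual GDP = 18103 × (1 - 1.3024/100) = 18103 × 0.986976 ≈ 17867 billion.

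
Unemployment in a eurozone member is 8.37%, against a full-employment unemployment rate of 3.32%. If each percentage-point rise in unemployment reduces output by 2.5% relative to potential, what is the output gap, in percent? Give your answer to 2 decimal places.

The unemployment gap is 8.37 - 3.32 = 5.05 percentage points.
Okun's law gives an output gap of -2.5 × 5.05 = -12.625%, i.e. 12.63% below potential.

-12.63%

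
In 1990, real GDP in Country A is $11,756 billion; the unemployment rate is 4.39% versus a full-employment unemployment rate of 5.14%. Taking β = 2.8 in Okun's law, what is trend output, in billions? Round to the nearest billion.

$11,514 billion

Unemployment gap = 4.39 - 5.14 = -0.75 points, so output gap = -2.8 × (-0.75) = 2.1%.
Since Y = Y* × (1 + gap/100), Y* = 11756/1.021 ≈ 11514 billion.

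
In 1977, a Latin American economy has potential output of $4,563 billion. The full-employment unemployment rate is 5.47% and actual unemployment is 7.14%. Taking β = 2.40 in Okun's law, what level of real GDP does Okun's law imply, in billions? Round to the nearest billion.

$4,380 billion

Unemployment gap = 7.14 - 5.47 = 1.67 points, so the output gap is -2.4 × 1.67 = -4.008%.
Actual GDP = 4563 × (1 - 4.008/100) = 4563 × 0.95992 ≈ 4380 billion.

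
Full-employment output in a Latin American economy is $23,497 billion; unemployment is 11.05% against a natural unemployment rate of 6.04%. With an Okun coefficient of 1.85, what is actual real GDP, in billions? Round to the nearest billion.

$21,319 billion

Unemployment gap = 11.05 - 6.04 = 5.01 points, so the output gap is -1.85 × 5.01 = -9.2685%.
Actual GDP = 23497 × (1 - 9.2685/100) = 23497 × 0.907315 ≈ 21319 billion.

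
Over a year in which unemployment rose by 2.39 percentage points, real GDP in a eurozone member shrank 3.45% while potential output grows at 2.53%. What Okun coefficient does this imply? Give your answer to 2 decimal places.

β ≈ 2.50

Growth form: g_Y = g_Y* - β × Δu, so β = (g_Y* - g_Y)/Δu.
β = (2.53 + 3.45)/2.39 = 5.98/2.39 = 2.50.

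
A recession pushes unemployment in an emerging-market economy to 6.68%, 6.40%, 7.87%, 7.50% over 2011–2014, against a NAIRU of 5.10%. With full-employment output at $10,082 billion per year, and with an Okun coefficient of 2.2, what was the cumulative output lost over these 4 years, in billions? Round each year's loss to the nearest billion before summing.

$1,784 billion

Year 2011: gap = -2.2 × (6.68 - 5.1) = -3.476%, loss ≈ 10082 × 3.476/100 ≈ 350.
Year 2012: gap = -2.2 × (6.4 - 5.1) = -2.86%, loss ≈ 10082 × 2.86/100 ≈ 288.
Year 2013: gap = -2.2 × (7.87 - 5.1) = -6.094%, loss ≈ 10082 × 6.094/100 ≈ 614.
Year 2014: gap = -2.2 × (7.5 - 5.1) = -5.28%, loss ≈ 10082 × 5.28/100 ≈ 532.
Total lost output = 350 + 288 + 614 + 532 = 1784 billion.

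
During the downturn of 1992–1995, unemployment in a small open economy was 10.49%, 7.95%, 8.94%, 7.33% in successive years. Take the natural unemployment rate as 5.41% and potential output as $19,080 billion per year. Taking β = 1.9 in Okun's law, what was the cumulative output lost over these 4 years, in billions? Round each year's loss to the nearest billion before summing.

$4,739 billion

Year 1992: gap = -1.9 × (10.49 - 5.41) = -9.652%, loss ≈ 19080 × 9.652/100 ≈ 1842.
Year 1993: gap = -1.9 × (7.95 - 5.41) = -4.826%, loss ≈ 19080 × 4.826/100 ≈ 921.
Year 1994: gap = -1.9 × (8.94 - 5.41) = -6.707%, loss ≈ 19080 × 6.707/100 ≈ 1280.
Year 1995: gap = -1.9 × (7.33 - 5.41) = -3.648%, loss ≈ 19080 × 3.648/100 ≈ 696.
Total lost output = 1842 + 921 + 1280 + 696 = 4739 billion.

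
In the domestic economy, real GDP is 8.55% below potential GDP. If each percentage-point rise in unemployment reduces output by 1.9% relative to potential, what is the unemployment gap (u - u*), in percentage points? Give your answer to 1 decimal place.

Okun's law: output gap = -β × (u - u*), so u - u* = -(output gap)/β.
u - u* = -(-8.55)/1.9 = 4.5 percentage points.

4.5 percentage points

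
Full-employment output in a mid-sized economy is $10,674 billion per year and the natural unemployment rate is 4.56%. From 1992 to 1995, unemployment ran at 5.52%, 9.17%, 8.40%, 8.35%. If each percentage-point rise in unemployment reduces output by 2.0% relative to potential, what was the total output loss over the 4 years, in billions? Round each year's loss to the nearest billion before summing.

Year 1992: gap = -2.0 × (5.52 - 4.56) = -1.92%, loss ≈ 10674 × 1.92/100 ≈ 205.
Year 1993: gap = -2.0 × (9.17 - 4.56) = -9.22%, loss ≈ 10674 × 9.22/100 ≈ 984.
Year 1994: gap = -2.0 × (8.4 - 4.56) = -7.68%, loss ≈ 10674 × 7.68/100 ≈ 820.
Year 1995: gap = -2.0 × (8.35 - 4.56) = -7.58%, loss ≈ 10674 × 7.58/100 ≈ 809.
Total lost output = 205 + 984 + 820 + 809 = 2818 billion.

$2,818 billion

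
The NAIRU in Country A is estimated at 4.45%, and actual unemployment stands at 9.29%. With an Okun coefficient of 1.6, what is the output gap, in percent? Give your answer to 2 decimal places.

-7.74%

The unemployment gap is 9.29 - 4.45 = 4.84 percentage points.
Okun's law gives an output gap of -1.6 × 4.84 = -7.744%, i.e. 7.74% below potential.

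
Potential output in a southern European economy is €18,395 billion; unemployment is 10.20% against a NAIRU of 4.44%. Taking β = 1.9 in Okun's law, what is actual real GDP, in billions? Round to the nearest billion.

Unemployment gap = 10.2 - 4.44 = 5.76 points, so the output gap is -1.9 × 5.76 = -10.944%.
Actual GDP = 18395 × (1 - 10.944/100) = 18395 × 0.89056 ≈ 16382 billion.

€16,382 billion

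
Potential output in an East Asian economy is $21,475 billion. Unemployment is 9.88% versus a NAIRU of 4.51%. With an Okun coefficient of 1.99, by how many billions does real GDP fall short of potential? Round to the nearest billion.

Output gap = -1.99 × (9.88 - 4.51) = -1.99 × 5.37 = -10.6863%.
Actual GDP ≈ 21475 × 0.893137 ≈ 19180 billion, so the shortfall is 21475 - 19180 = 2295 billion.

$2,295 billion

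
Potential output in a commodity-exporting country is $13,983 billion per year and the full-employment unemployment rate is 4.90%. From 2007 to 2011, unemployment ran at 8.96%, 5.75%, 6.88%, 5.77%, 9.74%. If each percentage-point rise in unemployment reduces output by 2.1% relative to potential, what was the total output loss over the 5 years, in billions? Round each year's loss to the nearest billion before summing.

$3,699 billion

Year 2007: gap = -2.1 × (8.96 - 4.9) = -8.526%, loss ≈ 13983 × 8.526/100 ≈ 1192.
Year 2008: gap = -2.1 × (5.75 - 4.9) = -1.785%, loss ≈ 13983 × 1.785/100 ≈ 250.
Year 2009: gap = -2.1 × (6.88 - 4.9) = -4.158%, loss ≈ 13983 × 4.158/100 ≈ 581.
Year 2010: gap = -2.1 × (5.77 - 4.9) = -1.827%, loss ≈ 13983 × 1.827/100 ≈ 255.
Year 2011: gap = -2.1 × (9.74 - 4.9) = -10.164%, loss ≈ 13983 × 10.164/100 ≈ 1421.
Total lost output = 1192 + 250 + 581 + 255 + 1421 = 3699 billion.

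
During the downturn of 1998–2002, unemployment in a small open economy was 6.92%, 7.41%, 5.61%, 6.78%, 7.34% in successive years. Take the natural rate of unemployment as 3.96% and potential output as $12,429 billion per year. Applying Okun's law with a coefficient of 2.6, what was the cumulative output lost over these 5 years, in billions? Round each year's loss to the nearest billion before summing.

$4,608 billion

Year 1998: gap = -2.6 × (6.92 - 3.96) = -7.696%, loss ≈ 12429 × 7.696/100 ≈ 957.
Year 1999: gap = -2.6 × (7.41 - 3.96) = -8.97%, loss ≈ 12429 × 8.97/100 ≈ 1115.
Year 2000: gap = -2.6 × (5.61 - 3.96) = -4.29%, loss ≈ 12429 × 4.29/100 ≈ 533.
Year 2001: gap = -2.6 × (6.78 - 3.96) = -7.332%, loss ≈ 12429 × 7.332/100 ≈ 911.
Year 2002: gap = -2.6 × (7.34 - 3.96) = -8.788%, loss ≈ 12429 × 8.788/100 ≈ 1092.
Total lost output = 957 + 1115 + 533 + 911 + 1092 = 4608 billion.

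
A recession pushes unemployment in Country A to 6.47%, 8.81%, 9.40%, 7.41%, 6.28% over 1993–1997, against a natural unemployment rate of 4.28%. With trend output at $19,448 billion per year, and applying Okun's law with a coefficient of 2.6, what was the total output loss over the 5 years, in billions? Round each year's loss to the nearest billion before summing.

Year 1993: gap = -2.6 × (6.47 - 4.28) = -5.694%, loss ≈ 19448 × 5.694/100 ≈ 1107.
Year 1994: gap = -2.6 × (8.81 - 4.28) = -11.778%, loss ≈ 19448 × 11.778/100 ≈ 2291.
Year 1995: gap = -2.6 × (9.4 - 4.28) = -13.312%, loss ≈ 19448 × 13.312/100 ≈ 2589.
Year 1996: gap = -2.6 × (7.41 - 4.28) = -8.138%, loss ≈ 19448 × 8.138/100 ≈ 1583.
Year 1997: gap = -2.6 × (6.28 - 4.28) = -5.2%, loss ≈ 19448 × 5.2/100 ≈ 1011.
Total lost output = 1107 + 2291 + 2589 + 1583 + 1011 = 8581 billion.

$8,581 billion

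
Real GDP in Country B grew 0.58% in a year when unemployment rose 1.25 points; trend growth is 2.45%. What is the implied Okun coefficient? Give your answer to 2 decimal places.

β ≈ 1.50

Growth form: g_Y = g_Y* - β × Δu, so β = (g_Y* - g_Y)/Δu.
β = (2.45 - 0.58)/1.25 = 1.87/1.25 = 1.50.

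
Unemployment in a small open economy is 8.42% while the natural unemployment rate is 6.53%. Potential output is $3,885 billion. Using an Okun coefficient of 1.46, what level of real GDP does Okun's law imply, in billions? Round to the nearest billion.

Unemployment gap = 8.42 - 6.53 = 1.89 points, so the output gap is -1.46 × 1.89 = -2.7594%.
Actual GDP = 3885 × (1 - 2.7594/100) = 3885 × 0.972406 ≈ 3778 billion.

$3,778 billion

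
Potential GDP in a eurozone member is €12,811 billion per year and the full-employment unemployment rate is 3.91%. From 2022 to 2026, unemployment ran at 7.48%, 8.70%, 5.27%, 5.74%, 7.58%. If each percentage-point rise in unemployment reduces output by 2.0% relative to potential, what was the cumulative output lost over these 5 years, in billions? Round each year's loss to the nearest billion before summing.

Year 2022: gap = -2.0 × (7.48 - 3.91) = -7.14%, loss ≈ 12811 × 7.14/100 ≈ 915.
Year 2023: gap = -2.0 × (8.7 - 3.91) = -9.58%, loss ≈ 12811 × 9.58/100 ≈ 1227.
Year 2024: gap = -2.0 × (5.27 - 3.91) = -2.72%, loss ≈ 12811 × 2.72/100 ≈ 348.
Year 2025: gap = -2.0 × (5.74 - 3.91) = -3.66%, loss ≈ 12811 × 3.66/100 ≈ 469.
Year 2026: gap = -2.0 × (7.58 - 3.91) = -7.34%, loss ≈ 12811 × 7.34/100 ≈ 940.
Total lost output = 915 + 1227 + 348 + 469 + 940 = 3899 billion.

€3,899 billion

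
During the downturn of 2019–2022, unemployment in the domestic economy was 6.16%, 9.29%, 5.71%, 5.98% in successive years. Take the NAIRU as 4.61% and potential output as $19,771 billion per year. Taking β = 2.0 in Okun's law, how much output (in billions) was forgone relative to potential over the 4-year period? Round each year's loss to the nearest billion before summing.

Year 2019: gap = -2.0 × (6.16 - 4.61) = -3.1%, loss ≈ 19771 × 3.1/100 ≈ 613.
Year 2020: gap = -2.0 × (9.29 - 4.61) = -9.36%, loss ≈ 19771 × 9.36/100 ≈ 1851.
Year 2021: gap = -2.0 × (5.71 - 4.61) = -2.2%, loss ≈ 19771 × 2.2/100 ≈ 435.
Year 2022: gap = -2.0 × (5.98 - 4.61) = -2.74%, loss ≈ 19771 × 2.74/100 ≈ 542.
Total lost output = 613 + 1851 + 435 + 542 = 3441 billion.

$3,441 billion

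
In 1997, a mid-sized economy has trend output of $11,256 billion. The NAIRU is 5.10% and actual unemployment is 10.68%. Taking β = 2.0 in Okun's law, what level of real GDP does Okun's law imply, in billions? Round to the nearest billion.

$10,000 billion

Unemployment gap = 10.68 - 5.1 = 5.58 points, so the output gap is -2 × 5.58 = -11.16%.
Actual GDP = 11256 × (1 - 11.16/100) = 11256 × 0.8884 ≈ 10000 billion.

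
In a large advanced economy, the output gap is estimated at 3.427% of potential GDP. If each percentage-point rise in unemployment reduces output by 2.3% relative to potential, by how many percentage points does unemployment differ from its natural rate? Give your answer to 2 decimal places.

Okun's law: output gap = -β × (u - u*), so u - u* = -(output gap)/β.
u - u* = -(3.427)/2.3 = -1.49 percentage points.

-1.49 percentage points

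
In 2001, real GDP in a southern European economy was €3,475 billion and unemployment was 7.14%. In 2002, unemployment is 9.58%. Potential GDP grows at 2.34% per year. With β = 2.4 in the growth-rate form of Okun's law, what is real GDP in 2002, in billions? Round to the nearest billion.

€3,353 billion

Δu = 9.58 - 7.14 = 2.44 points.
Okun's law (growth form): g_Y = g_Y* - β × Δu = 2.34 - 2.4 × (2.44) = 2.34 - 5.856 = -3.516%.
Real GDP in the next year = 3475 × (1 - 3.516/100) = 3475 × 0.96484 ≈ 3353 billion.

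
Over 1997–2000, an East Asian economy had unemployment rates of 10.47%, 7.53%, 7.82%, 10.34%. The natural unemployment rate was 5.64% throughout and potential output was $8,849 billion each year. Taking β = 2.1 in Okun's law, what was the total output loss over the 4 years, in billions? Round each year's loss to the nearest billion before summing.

$2,527 billion

Year 1997: gap = -2.1 × (10.47 - 5.64) = -10.143%, loss ≈ 8849 × 10.143/100 ≈ 898.
Year 1998: gap = -2.1 × (7.53 - 5.64) = -3.969%, loss ≈ 8849 × 3.969/100 ≈ 351.
Year 1999: gap = -2.1 × (7.82 - 5.64) = -4.578%, loss ≈ 8849 × 4.578/100 ≈ 405.
Year 2000: gap = -2.1 × (10.34 - 5.64) = -9.87%, loss ≈ 8849 × 9.87/100 ≈ 873.
Total lost output = 898 + 351 + 405 + 873 = 2527 billion.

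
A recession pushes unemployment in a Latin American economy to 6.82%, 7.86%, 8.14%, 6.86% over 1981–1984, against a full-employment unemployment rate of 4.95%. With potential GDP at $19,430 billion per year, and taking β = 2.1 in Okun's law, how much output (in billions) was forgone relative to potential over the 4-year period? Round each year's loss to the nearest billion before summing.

$4,031 billion

Year 1981: gap = -2.1 × (6.82 - 4.95) = -3.927%, loss ≈ 19430 × 3.927/100 ≈ 763.
Year 1982: gap = -2.1 × (7.86 - 4.95) = -6.111%, loss ≈ 19430 × 6.111/100 ≈ 1187.
Year 1983: gap = -2.1 × (8.14 - 4.95) = -6.699%, loss ≈ 19430 × 6.699/100 ≈ 1302.
Year 1984: gap = -2.1 × (6.86 - 4.95) = -4.011%, loss ≈ 19430 × 4.011/100 ≈ 779.
Total lost output = 763 + 1187 + 1302 + 779 = 4031 billion.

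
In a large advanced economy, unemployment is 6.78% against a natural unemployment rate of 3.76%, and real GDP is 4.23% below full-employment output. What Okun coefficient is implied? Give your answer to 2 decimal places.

β ≈ 1.40

Okun's law: output gap = -β × (u - u*).
-4.23 = -β × (6.78 - 3.76) = -β × 3.02, so β = 4.23/3.02 = 1.40.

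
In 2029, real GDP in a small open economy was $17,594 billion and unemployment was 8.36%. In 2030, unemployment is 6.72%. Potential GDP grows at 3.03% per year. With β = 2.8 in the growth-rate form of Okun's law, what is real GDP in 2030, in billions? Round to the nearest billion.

Δu = 6.72 - 8.36 = -1.64 points.
Okun's law (growth form): g_Y = g_Y* - β × Δu = 3.03 - 2.8 × (-1.64) = 3.03 + 4.592 = 7.622%.
Real GDP in the next year = 17594 × (1 + 7.622/100) = 17594 × 1.07622 ≈ 18935 billion.

$18,935 billion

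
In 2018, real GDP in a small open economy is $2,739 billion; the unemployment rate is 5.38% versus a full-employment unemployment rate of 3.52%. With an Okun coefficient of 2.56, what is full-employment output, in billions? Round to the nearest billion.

Unemployment gap = 5.38 - 3.52 = 1.86 points, so output gap = -2.56 × 1.86 = -4.7616%.
Since Y = Y* × (1 + gap/100), Y* = 2739/0.952384 ≈ 2876 billion.

$2,876 billion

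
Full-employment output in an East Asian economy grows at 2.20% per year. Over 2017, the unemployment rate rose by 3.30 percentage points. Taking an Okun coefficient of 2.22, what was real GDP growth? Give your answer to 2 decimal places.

Growth-rate Okun's law: g_Y = g_Y* - β × Δu.
g_Y = 2.20 - 2.22 × (3.30) = 2.2 - 7.326 = -5.126%, i.e. -5.13% to 2 d.p.

-5.13%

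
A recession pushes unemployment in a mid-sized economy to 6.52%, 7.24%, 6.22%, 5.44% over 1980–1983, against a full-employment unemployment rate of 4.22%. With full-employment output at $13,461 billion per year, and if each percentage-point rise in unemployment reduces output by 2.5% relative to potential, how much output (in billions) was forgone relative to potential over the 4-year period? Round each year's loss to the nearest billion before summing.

Year 1980: gap = -2.5 × (6.52 - 4.22) = -5.75%, loss ≈ 13461 × 5.75/100 ≈ 774.
Year 1981: gap = -2.5 × (7.24 - 4.22) = -7.55%, loss ≈ 13461 × 7.55/100 ≈ 1016.
Year 1982: gap = -2.5 × (6.22 - 4.22) = -5%, loss ≈ 13461 × 5/100 ≈ 673.
Year 1983: gap = -2.5 × (5.44 - 4.22) = -3.05%, loss ≈ 13461 × 3.05/100 ≈ 411.
Total lost output = 774 + 1016 + 673 + 411 = 2874 billion.

$2,874 billion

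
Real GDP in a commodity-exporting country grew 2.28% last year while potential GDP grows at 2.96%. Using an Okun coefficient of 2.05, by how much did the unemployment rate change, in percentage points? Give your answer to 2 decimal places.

0.33 percentage points

Growth-rate Okun's law: g_Y = g_Y* - β × Δu, so Δu = (g_Y* - g_Y)/β.
Δu = (2.96 - 2.28)/2.05 = 0.68/2.05 = 0.33 percentage points.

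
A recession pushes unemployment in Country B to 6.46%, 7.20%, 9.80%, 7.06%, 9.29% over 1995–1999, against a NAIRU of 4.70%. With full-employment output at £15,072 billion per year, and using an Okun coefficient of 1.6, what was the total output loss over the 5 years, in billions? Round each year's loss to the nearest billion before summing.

Year 1995: gap = -1.6 × (6.46 - 4.7) = -2.816%, loss ≈ 15072 × 2.816/100 ≈ 424.
Year 1996: gap = -1.6 × (7.2 - 4.7) = -4%, loss ≈ 15072 × 4/100 ≈ 603.
Year 1997: gap = -1.6 × (9.8 - 4.7) = -8.16%, loss ≈ 15072 × 8.16/100 ≈ 1230.
Year 1998: gap = -1.6 × (7.06 - 4.7) = -3.776%, loss ≈ 15072 × 3.776/100 ≈ 569.
Year 1999: gap = -1.6 × (9.29 - 4.7) = -7.344%, loss ≈ 15072 × 7.344/100 ≈ 1107.
Total lost output = 424 + 603 + 1230 + 569 + 1107 = 3933 billion.

£3,933 billion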